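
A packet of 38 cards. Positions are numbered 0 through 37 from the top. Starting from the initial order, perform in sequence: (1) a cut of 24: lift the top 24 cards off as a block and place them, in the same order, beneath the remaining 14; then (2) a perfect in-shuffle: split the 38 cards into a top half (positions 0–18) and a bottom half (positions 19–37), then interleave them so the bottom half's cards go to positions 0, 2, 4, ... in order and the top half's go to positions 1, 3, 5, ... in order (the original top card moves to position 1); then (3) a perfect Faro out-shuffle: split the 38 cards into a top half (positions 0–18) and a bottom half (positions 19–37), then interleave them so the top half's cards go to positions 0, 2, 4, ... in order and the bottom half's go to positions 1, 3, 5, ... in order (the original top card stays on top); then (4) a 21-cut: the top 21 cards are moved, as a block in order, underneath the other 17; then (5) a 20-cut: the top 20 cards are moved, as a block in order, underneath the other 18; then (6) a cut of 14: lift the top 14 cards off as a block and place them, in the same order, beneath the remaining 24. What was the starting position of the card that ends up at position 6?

Undo the operations in reverse order, starting from position 6:
  undo op 6 (cut 14): 6 ← 20
  undo op 5 (cut 20): 20 ← 2
  undo op 4 (cut 21): 2 ← 23
  undo op 3 (out-shuffle, from bottom half): 23 ← 30
  undo op 2 (in-shuffle, from bottom half): 30 ← 34
  undo op 1 (cut 24): 34 ← 20
So the card at position 6 came from original position 20.

20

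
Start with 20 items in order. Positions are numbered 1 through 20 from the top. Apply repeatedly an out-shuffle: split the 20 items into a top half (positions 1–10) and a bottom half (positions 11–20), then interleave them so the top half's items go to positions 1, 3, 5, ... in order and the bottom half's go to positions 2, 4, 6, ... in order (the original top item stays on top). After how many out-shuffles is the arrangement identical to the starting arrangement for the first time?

The out-shuffle permutes the 20 positions with cycle lengths [1, 1, 18].
Every item is home exactly when every cycle has completed a whole number of laps, i.e. after lcm(1, 18) = 18 out-shuffles.

18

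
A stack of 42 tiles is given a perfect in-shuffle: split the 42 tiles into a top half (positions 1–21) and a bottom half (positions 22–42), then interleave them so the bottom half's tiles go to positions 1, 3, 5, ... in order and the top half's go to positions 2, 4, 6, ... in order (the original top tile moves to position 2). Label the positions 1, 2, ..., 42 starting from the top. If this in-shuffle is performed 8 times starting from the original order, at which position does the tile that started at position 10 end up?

23

Track the tile's position through each in-shuffle:
10 → 20 → 40 → 37 → 31 → 19 → 38 → 33 → 23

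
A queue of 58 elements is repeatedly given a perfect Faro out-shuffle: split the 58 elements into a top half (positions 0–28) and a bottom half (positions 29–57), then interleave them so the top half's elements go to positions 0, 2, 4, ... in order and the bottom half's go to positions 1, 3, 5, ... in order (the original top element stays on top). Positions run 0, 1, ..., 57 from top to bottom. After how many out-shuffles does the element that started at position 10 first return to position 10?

18

Follow position 10 under repeated out-shuffles:
10 → 20 → 40 → 23 → 46 → 35 → 13 → 26 → 52 → 47 → 37 → 17 → 34 → 11 → 22 → 44 → 31 → 5 → 10
It first returns after 18 out-shuffles.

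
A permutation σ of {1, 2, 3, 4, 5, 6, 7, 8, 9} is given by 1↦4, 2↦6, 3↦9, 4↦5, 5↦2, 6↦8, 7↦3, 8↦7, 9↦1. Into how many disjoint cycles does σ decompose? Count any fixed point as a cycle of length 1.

Cycle decomposition: (1 4 5 2 6 8 7 3 9).
1 cycle.

1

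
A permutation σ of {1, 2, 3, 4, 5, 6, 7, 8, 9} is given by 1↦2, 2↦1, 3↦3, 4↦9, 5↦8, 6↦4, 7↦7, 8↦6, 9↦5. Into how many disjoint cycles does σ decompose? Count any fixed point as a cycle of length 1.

4

Cycle decomposition: (1 2) (3) (4 9 5 8 6) (7).
4 cycles.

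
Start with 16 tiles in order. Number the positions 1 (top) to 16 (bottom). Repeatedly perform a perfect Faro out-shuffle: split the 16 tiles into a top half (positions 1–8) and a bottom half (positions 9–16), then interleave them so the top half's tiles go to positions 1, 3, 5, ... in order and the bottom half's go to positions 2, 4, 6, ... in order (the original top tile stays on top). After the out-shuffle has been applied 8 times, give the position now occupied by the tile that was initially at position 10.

10

Track the tile's position through each out-shuffle:
10 → 4 → 7 → 13 → 10 → 4 → 7 → 13 → 10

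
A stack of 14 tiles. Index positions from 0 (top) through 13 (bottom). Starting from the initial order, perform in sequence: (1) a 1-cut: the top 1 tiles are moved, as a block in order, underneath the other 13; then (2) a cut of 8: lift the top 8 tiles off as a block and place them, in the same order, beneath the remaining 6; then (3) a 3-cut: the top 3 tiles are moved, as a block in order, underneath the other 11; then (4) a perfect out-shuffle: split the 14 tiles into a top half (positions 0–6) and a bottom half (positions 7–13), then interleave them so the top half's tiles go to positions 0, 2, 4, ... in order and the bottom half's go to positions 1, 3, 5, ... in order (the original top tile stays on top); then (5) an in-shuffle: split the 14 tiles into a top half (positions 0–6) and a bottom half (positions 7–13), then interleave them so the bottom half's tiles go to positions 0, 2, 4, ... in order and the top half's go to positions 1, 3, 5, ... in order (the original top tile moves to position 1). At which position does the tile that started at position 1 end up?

13

Track the tile from position 1 forward through each operation:
  after op 1 (cut 1): 1 → 0
  after op 2 (cut 8): 0 → 6
  after op 3 (cut 3): 6 → 3
  after op 4 (out-shuffle): 3 → 6
  after op 5 (in-shuffle): 6 → 13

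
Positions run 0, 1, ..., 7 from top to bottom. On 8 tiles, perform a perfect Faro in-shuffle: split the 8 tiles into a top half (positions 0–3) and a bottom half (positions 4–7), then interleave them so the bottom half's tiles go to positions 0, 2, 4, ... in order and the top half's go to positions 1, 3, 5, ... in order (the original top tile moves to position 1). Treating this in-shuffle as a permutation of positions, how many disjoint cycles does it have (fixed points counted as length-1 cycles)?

2

Trace each unvisited position around until it returns:
(0 1 3 7 6 4) (2 5)
2 cycles in total.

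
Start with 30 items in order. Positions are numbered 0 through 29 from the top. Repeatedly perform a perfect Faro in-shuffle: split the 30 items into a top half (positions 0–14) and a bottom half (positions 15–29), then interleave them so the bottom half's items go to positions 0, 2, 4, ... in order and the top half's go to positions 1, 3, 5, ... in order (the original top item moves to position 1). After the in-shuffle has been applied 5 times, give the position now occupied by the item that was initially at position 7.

7

Track the item's position through each in-shuffle:
7 → 15 → 0 → 1 → 3 → 7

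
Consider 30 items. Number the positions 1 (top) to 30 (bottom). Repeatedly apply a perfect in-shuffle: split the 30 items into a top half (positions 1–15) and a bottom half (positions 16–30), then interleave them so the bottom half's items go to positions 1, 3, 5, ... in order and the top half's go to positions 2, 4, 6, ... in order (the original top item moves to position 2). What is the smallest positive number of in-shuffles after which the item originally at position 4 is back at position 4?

5

Follow position 4 under repeated in-shuffles:
4 → 8 → 16 → 1 → 2 → 4
It first returns after 5 in-shuffles.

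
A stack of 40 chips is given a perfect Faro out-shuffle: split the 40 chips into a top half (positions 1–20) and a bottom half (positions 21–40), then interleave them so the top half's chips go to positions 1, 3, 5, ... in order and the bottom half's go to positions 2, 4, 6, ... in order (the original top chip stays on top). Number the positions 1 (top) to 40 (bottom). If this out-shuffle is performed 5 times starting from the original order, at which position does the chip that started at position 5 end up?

Track the chip's position through each out-shuffle:
5 → 9 → 17 → 33 → 26 → 12

12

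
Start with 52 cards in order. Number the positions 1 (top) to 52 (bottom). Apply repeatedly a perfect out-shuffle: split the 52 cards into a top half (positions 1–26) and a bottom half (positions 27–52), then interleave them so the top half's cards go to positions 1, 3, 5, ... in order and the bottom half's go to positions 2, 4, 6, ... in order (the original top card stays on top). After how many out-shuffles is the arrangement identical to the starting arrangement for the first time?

The out-shuffle permutes the 52 positions with cycle lengths [1, 1, 2, 8, 8, 8, 8, 8, 8].
Every card is home exactly when every cycle has completed a whole number of laps, i.e. after lcm(1, 2, 8) = 8 out-shuffles.

8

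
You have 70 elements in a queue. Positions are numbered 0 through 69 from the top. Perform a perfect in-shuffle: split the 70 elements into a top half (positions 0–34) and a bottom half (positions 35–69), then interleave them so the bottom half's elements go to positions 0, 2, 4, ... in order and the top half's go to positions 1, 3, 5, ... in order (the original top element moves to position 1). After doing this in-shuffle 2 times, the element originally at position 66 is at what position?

54

Track the element's position through each in-shuffle:
66 → 62 → 54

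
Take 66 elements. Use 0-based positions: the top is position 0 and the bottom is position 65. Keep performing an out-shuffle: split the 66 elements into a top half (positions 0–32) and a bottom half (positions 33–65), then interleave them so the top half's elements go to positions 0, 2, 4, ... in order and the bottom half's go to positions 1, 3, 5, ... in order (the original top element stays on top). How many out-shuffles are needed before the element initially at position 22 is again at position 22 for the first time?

12

Follow position 22 under repeated out-shuffles:
22 → 44 → 23 → 46 → 27 → 54 → 43 → 21 → 42 → 19 → 38 → 11 → 22
It first returns after 12 out-shuffles.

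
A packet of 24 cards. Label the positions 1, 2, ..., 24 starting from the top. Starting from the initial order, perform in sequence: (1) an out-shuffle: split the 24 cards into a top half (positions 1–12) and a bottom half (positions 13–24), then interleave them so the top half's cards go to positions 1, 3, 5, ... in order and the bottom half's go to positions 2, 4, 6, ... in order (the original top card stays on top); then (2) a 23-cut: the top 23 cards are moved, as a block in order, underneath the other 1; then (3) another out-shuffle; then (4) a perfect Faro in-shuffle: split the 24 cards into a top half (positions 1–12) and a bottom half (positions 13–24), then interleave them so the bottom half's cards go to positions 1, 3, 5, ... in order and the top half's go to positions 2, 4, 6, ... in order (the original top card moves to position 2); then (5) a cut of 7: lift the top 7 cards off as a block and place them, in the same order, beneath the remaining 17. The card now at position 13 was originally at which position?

Undo the operations in reverse order, starting from position 13:
  undo op 5 (cut 7): 13 ← 20
  undo op 4 (in-shuffle, from top half): 20 ← 10
  undo op 3 (out-shuffle, from bottom half): 10 ← 17
  undo op 2 (cut 23): 17 ← 16
  undo op 1 (out-shuffle, from bottom half): 16 ← 20
So the card at position 13 came from original position 20.

20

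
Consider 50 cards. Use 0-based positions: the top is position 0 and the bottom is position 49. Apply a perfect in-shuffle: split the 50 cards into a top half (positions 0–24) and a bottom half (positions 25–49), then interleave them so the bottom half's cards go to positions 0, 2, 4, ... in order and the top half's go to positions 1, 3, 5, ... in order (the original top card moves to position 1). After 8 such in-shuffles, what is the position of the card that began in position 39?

Track the card's position through each in-shuffle:
39 → 28 → 6 → 13 → 27 → 4 → 9 → 19 → 39

39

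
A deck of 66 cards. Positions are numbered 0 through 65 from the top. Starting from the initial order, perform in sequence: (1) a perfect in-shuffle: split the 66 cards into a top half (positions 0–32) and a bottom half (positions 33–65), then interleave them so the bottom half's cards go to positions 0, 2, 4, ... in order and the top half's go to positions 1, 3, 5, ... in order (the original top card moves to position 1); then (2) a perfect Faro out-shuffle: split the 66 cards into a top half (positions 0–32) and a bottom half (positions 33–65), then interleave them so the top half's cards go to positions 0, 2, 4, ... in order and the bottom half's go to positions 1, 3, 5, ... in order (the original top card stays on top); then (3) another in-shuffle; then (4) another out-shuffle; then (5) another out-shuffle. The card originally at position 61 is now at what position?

47

Track the card from position 61 forward through each operation:
  after op 1 (in-shuffle): 61 → 56
  after op 2 (out-shuffle): 56 → 47
  after op 3 (in-shuffle): 47 → 28
  after op 4 (out-shuffle): 28 → 56
  after op 5 (out-shuffle): 56 → 47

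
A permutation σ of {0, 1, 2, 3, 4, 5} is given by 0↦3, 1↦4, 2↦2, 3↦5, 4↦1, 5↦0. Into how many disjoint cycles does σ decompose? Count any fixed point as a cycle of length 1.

Cycle decomposition: (0 3 5) (1 4) (2).
3 cycles.

3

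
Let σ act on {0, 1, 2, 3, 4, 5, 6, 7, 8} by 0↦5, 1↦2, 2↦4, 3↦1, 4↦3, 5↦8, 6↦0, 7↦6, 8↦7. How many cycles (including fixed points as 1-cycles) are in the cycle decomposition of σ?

2

Cycle decomposition: (0 5 8 7 6) (1 2 4 3).
2 cycles.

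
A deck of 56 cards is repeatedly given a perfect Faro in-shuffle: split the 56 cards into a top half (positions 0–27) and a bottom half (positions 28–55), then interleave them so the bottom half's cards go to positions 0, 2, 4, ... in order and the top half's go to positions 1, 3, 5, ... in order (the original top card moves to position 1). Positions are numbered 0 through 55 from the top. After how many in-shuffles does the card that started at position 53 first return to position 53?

18

Follow position 53 under repeated in-shuffles:
53 → 50 → 44 → 32 → 8 → 17 → 35 → 14 → 29 → 2 → 5 → 11 → 23 → 47 → 38 → 20 → 41 → 26 → 53
It first returns after 18 in-shuffles.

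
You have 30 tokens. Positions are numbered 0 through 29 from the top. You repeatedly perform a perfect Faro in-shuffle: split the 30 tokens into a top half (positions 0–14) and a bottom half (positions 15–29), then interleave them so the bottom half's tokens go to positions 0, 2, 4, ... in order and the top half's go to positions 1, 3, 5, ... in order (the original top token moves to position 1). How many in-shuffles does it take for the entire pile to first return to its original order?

The in-shuffle permutes the 30 positions with cycle lengths [5, 5, 5, 5, 5, 5].
Every token is home exactly when every cycle has completed a whole number of laps, i.e. after lcm(5) = 5 in-shuffles.

5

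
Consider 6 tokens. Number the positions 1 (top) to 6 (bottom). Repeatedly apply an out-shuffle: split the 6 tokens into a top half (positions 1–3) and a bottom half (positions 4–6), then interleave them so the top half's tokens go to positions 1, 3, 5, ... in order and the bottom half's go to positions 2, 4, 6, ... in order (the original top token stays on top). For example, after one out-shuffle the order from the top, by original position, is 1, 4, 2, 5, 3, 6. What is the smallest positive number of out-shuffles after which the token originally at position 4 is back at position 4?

4

Follow position 4 under repeated out-shuffles:
4 → 2 → 3 → 5 → 4
It first returns after 4 out-shuffles.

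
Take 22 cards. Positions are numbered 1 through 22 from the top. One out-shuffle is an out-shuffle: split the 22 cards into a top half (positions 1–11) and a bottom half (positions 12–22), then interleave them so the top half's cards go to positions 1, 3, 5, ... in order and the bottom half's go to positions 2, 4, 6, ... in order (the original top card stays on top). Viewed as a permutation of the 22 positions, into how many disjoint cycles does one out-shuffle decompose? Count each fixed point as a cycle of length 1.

Trace each unvisited position around until it returns:
(1) (2 3 5 9 17 12) (4 7 13) (6 11 21 20 18 14) (8 15) (10 19 16) (22)
7 cycles in total.

7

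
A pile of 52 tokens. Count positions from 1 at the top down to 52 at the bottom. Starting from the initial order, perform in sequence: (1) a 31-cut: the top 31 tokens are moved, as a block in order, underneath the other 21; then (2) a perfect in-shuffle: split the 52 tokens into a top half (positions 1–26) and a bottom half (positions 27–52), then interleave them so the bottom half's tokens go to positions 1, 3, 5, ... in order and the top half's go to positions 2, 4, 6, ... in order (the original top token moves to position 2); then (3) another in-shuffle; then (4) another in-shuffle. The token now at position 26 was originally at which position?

Undo the operations in reverse order, starting from position 26:
  undo op 4 (in-shuffle, from top half): 26 ← 13
  undo op 3 (in-shuffle, from bottom half): 13 ← 33
  undo op 2 (in-shuffle, from bottom half): 33 ← 43
  undo op 1 (cut 31): 43 ← 22
So the token at position 26 came from original position 22.

22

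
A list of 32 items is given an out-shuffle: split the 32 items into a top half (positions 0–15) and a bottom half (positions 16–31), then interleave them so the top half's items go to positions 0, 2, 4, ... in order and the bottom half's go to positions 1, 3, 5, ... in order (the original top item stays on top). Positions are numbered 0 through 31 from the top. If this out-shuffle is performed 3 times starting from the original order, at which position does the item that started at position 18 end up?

20

Track the item's position through each out-shuffle:
18 → 5 → 10 → 20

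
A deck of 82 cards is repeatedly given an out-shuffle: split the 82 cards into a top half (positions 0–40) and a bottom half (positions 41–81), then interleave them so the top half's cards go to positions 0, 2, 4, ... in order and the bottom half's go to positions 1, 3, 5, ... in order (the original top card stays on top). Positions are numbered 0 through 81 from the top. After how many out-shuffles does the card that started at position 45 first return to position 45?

Follow position 45 under repeated out-shuffles:
45 → 9 → 18 → 36 → 72 → 63 → 45
It first returns after 6 out-shuffles.

6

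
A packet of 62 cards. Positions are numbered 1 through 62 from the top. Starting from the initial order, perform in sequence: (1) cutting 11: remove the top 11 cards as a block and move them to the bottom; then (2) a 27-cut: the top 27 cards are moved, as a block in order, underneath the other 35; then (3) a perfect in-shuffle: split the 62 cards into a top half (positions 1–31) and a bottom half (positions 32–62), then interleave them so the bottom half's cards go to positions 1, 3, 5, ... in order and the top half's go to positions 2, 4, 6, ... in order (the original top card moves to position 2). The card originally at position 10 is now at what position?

5

Track the card from position 10 forward through each operation:
  after op 1 (cut 11): 10 → 61
  after op 2 (cut 27): 61 → 34
  after op 3 (in-shuffle): 34 → 5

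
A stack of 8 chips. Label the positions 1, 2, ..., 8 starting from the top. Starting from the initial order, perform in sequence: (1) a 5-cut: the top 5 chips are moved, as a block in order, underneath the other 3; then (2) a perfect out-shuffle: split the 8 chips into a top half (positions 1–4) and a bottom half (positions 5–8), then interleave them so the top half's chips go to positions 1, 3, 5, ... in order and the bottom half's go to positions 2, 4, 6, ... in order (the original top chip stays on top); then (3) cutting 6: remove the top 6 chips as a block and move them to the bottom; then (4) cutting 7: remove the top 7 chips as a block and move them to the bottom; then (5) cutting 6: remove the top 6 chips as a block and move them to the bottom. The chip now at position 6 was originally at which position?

Undo the operations in reverse order, starting from position 6:
  undo op 5 (cut 6): 6 ← 4
  undo op 4 (cut 7): 4 ← 3
  undo op 3 (cut 6): 3 ← 1
  undo op 2 (out-shuffle, from top half): 1 ← 1
  undo op 1 (cut 5): 1 ← 6
So the chip at position 6 came from original position 6.

6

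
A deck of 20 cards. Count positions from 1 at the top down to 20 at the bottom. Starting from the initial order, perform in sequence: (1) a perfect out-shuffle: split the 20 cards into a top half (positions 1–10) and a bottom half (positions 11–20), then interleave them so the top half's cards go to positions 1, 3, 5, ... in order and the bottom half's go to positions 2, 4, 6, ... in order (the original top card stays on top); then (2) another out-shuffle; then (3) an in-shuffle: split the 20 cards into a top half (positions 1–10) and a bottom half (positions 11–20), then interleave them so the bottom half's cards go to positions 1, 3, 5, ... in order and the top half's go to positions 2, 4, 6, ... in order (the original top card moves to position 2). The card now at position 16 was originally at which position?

Undo the operations in reverse order, starting from position 16:
  undo op 3 (in-shuffle, from top half): 16 ← 8
  undo op 2 (out-shuffle, from bottom half): 8 ← 14
  undo op 1 (out-shuffle, from bottom half): 14 ← 17
So the card at position 16 came from original position 17.

17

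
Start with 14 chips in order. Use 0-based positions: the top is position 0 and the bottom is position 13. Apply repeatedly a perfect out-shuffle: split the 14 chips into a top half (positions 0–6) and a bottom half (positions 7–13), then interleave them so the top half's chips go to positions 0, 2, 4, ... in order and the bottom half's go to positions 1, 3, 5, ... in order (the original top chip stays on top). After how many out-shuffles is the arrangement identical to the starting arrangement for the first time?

The out-shuffle permutes the 14 positions with cycle lengths [1, 1, 12].
Every chip is home exactly when every cycle has completed a whole number of laps, i.e. after lcm(1, 12) = 12 out-shuffles.

12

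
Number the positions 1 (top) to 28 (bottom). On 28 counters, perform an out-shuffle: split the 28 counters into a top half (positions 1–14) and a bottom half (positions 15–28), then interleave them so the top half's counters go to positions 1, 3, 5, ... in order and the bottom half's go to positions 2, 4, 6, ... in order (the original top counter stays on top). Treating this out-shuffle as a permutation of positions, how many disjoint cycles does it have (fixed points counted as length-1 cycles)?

5

Trace each unvisited position around until it returns:
(1) (2 3 5 9 17 6 ... len 18) (4 7 13 25 22 16) (10 19) (28)
5 cycles in total.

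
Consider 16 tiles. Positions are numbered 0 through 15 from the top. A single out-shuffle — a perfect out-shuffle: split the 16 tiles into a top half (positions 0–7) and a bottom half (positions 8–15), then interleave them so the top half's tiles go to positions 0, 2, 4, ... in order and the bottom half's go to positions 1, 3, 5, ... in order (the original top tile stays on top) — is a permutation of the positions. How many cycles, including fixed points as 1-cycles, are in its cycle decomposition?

Trace each unvisited position around until it returns:
(0) (1 2 4 8) (3 6 12 9) (5 10) (7 14 13 11) (15)
6 cycles in total.

6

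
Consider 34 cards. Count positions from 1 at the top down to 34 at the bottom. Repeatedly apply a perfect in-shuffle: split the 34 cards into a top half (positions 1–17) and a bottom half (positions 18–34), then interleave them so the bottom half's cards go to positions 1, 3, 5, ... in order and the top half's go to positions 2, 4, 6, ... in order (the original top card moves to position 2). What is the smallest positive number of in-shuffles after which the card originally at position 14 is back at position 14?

4

Follow position 14 under repeated in-shuffles:
14 → 28 → 21 → 7 → 14
It first returns after 4 in-shuffles.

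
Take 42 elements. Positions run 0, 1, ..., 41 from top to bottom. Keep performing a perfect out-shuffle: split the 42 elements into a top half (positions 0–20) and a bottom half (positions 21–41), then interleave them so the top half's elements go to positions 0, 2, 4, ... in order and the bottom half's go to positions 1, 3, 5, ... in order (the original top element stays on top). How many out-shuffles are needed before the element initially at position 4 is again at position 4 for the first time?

20

Follow position 4 under repeated out-shuffles:
4 → 8 → 16 → 32 → 23 → 5 → 10 → 20 → 40 → 39 → 37 → 33 → 25 → 9 → 18 → 36 → 31 → 21 → 1 → 2 → 4
It first returns after 20 out-shuffles.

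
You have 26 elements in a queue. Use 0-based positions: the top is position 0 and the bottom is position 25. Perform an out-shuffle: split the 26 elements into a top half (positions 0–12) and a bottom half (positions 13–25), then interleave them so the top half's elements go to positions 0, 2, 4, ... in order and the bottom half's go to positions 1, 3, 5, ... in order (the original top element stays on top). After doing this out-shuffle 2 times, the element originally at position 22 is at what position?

13

Track the element's position through each out-shuffle:
22 → 19 → 13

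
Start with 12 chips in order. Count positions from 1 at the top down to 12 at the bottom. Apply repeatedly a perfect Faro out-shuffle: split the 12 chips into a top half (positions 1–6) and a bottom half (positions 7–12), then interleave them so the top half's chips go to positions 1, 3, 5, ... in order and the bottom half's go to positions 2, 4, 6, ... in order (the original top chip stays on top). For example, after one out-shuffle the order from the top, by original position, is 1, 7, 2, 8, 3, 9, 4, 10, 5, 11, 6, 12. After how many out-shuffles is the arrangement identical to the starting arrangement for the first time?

The out-shuffle permutes the 12 positions with cycle lengths [1, 1, 10].
Every chip is home exactly when every cycle has completed a whole number of laps, i.e. after lcm(1, 10) = 10 out-shuffles.

10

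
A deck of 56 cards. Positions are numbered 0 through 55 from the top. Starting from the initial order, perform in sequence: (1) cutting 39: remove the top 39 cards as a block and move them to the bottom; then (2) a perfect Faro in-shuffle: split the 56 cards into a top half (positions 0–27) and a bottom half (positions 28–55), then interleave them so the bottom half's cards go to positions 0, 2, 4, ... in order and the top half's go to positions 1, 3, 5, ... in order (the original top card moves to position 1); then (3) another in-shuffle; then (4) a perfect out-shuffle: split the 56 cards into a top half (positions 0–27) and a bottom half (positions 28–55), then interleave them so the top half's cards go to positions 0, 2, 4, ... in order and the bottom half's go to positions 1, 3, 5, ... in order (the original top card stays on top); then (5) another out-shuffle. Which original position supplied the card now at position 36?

13

Undo the operations in reverse order, starting from position 36:
  undo op 5 (out-shuffle, from top half): 36 ← 18
  undo op 4 (out-shuffle, from top half): 18 ← 9
  undo op 3 (in-shuffle, from top half): 9 ← 4
  undo op 2 (in-shuffle, from bottom half): 4 ← 30
  undo op 1 (cut 39): 30 ← 13
So the card at position 36 came from original position 13.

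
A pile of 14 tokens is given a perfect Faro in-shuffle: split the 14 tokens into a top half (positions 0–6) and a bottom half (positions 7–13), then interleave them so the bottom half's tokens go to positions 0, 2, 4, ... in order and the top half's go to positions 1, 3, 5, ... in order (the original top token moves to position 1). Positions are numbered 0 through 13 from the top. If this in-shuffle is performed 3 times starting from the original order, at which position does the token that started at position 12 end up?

Track the token's position through each in-shuffle:
12 → 10 → 6 → 13

13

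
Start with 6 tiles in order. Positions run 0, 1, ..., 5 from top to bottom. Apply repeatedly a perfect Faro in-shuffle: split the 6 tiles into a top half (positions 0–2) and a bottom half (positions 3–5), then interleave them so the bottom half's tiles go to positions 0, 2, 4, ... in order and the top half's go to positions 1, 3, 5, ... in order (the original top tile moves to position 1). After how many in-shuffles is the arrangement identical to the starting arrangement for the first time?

The in-shuffle permutes the 6 positions with cycle lengths [3, 3].
Every tile is home exactly when every cycle has completed a whole number of laps, i.e. after lcm(3) = 3 in-shuffles.

3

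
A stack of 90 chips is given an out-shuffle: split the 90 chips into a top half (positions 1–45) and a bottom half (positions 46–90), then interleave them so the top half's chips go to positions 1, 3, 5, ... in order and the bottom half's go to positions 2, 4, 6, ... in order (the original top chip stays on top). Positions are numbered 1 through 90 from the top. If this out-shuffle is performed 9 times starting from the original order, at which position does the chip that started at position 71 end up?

63

Track the chip's position through each out-shuffle:
71 → 52 → 14 → 27 → 53 → 16 → 31 → 61 → 32 → 63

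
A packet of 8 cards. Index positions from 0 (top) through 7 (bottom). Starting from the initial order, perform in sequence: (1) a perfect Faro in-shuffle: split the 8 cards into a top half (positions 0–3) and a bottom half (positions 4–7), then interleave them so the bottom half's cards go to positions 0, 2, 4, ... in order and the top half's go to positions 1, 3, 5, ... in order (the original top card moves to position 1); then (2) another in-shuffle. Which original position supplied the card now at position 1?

Undo the operations in reverse order, starting from position 1:
  undo op 2 (in-shuffle, from top half): 1 ← 0
  undo op 1 (in-shuffle, from bottom half): 0 ← 4
So the card at position 1 came from original position 4.

4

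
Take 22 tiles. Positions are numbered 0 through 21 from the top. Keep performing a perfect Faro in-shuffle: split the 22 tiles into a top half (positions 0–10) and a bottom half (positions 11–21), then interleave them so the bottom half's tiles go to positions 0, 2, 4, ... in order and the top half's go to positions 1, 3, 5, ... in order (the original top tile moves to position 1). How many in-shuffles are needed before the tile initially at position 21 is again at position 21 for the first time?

11

Follow position 21 under repeated in-shuffles:
21 → 20 → 18 → 14 → 6 → 13 → 4 → 9 → 19 → 16 → 10 → 21
It first returns after 11 in-shuffles.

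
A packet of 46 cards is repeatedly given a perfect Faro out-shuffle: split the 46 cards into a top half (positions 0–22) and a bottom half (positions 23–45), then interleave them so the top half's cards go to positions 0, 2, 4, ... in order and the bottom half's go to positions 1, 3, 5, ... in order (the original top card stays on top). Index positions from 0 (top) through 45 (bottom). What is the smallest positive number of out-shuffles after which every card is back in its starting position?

12

The out-shuffle permutes the 46 positions with cycle lengths [1, 1, 2, 4, 4, 4, 6, 12, 12].
Every card is home exactly when every cycle has completed a whole number of laps, i.e. after lcm(1, 2, 4, 6, 12) = 12 out-shuffles.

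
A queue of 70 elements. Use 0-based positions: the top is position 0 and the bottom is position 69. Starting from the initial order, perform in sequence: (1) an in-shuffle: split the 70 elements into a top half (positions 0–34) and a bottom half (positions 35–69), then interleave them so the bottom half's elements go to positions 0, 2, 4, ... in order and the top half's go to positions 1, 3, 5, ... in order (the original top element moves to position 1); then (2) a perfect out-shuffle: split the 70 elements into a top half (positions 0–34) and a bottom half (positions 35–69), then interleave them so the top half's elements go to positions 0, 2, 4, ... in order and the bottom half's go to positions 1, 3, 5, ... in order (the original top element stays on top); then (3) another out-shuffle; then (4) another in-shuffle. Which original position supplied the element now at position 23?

Undo the operations in reverse order, starting from position 23:
  undo op 4 (in-shuffle, from top half): 23 ← 11
  undo op 3 (out-shuffle, from bottom half): 11 ← 40
  undo op 2 (out-shuffle, from top half): 40 ← 20
  undo op 1 (in-shuffle, from bottom half): 20 ← 45
So the element at position 23 came from original position 45.

45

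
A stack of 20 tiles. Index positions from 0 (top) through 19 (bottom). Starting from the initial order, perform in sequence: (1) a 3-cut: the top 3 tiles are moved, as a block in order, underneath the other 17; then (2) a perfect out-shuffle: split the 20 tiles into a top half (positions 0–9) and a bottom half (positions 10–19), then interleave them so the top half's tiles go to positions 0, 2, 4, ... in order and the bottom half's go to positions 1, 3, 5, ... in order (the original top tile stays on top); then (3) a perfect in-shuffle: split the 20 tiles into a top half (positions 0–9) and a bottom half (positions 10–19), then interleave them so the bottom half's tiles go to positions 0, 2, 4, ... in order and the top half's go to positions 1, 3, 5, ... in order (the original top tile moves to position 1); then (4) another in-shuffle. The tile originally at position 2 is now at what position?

Track the tile from position 2 forward through each operation:
  after op 1 (cut 3): 2 → 19
  after op 2 (out-shuffle): 19 → 19
  after op 3 (in-shuffle): 19 → 18
  after op 4 (in-shuffle): 18 → 16

16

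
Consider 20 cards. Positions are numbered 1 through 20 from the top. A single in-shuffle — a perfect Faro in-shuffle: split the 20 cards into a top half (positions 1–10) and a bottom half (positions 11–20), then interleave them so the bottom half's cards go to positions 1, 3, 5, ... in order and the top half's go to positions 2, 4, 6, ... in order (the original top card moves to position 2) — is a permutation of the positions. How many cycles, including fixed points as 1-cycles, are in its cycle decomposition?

Trace each unvisited position around until it returns:
(1 2 4 8 16 11) (3 6 12) (5 10 20 19 17 13) (7 14) (9 18 15)
5 cycles in total.

5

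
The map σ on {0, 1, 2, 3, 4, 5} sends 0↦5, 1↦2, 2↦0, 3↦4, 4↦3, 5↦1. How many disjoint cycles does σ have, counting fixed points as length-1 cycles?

Cycle decomposition: (0 5 1 2) (3 4).
2 cycles.

2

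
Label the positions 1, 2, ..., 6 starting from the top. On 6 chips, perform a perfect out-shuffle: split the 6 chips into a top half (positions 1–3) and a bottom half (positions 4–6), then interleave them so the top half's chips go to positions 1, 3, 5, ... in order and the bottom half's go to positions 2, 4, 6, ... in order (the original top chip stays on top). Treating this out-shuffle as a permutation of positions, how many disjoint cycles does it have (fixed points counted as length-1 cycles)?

Trace each unvisited position around until it returns:
(1) (2 3 5 4) (6)
3 cycles in total.

3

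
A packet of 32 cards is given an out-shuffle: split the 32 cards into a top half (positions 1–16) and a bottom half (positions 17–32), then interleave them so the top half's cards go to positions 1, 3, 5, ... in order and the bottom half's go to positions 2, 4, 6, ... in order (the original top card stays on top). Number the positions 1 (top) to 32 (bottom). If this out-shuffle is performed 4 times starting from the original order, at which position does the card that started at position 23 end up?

12

Track the card's position through each out-shuffle:
23 → 14 → 27 → 22 → 12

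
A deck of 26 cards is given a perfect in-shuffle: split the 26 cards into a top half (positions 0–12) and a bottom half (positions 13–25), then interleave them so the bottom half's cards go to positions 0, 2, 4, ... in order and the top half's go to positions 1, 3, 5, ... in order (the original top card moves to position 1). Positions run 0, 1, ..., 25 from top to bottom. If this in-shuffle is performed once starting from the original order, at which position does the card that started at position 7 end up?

Track the card's position through each in-shuffle:
7 → 15

15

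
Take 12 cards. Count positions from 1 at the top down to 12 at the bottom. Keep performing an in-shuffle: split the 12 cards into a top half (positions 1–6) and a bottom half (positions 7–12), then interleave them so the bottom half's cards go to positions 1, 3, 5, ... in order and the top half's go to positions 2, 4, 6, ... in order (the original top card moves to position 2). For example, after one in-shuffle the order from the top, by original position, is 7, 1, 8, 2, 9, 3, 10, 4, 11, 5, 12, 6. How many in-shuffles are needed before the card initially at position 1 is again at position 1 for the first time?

12

Follow position 1 under repeated in-shuffles:
1 → 2 → 4 → 8 → 3 → 6 → 12 → 11 → 9 → 5 → 10 → 7 → 1
It first returns after 12 in-shuffles.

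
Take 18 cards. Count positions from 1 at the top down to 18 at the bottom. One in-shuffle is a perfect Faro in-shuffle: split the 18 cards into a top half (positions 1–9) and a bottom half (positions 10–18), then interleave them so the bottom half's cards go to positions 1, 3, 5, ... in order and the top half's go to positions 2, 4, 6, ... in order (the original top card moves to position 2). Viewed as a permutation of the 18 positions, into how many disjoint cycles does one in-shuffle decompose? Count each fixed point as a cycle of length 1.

Trace each unvisited position around until it returns:
(1 2 4 8 16 13 ... len 18)
1 cycle in total.

1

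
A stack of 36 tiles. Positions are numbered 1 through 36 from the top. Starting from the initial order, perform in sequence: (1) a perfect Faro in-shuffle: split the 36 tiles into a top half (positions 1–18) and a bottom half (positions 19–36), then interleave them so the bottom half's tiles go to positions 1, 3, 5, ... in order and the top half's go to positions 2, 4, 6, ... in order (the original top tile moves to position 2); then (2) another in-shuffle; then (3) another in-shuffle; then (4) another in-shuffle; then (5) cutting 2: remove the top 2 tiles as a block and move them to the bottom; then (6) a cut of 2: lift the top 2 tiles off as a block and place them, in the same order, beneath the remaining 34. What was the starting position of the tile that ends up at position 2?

Undo the operations in reverse order, starting from position 2:
  undo op 6 (cut 2): 2 ← 4
  undo op 5 (cut 2): 4 ← 6
  undo op 4 (in-shuffle, from top half): 6 ← 3
  undo op 3 (in-shuffle, from bottom half): 3 ← 20
  undo op 2 (in-shuffle, from top half): 20 ← 10
  undo op 1 (in-shuffle, from top half): 10 ← 5
So the tile at position 2 came from original position 5.

5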